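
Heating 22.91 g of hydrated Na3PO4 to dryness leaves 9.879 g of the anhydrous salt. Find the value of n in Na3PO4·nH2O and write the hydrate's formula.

Mass of water lost = 22.91 − 9.879 = 13.03 g → 13.03 / 18.02 = 0.7231 mol H2O
Molar mass of Na3PO4 = 163.94 g/mol → mol Na3PO4 = 9.879 / 163.94 = 0.06026
n = 0.7231 / 0.06026 = 12.00 ≈ 12 → Na3PO4·12H2O

Na3PO4·12H2O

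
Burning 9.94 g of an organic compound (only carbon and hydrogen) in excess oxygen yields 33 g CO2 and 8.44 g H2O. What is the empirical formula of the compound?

mol C = 33 / 44.01 = 0.7498; mass C = 0.7498 × 12.01 = 9.005 g
mol H = 2 × (8.44 / 18.02) = 0.9367; mass H = 0.9367 × 1.008 = 0.9442 g
Smallest is C at 0.7498 mol; normalising gives C 1.000, H 1.249
Scaling by 4: C 4.00, H 5.00 → C4H5

C4H5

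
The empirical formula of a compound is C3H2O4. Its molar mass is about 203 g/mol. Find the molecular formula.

C6H4O8

Empirical-formula mass = 102.05 g/mol
n = 203 / 102.05 = 1.99 ≈ 2
Molecular formula = (C3H2O4)2 = C6H4O8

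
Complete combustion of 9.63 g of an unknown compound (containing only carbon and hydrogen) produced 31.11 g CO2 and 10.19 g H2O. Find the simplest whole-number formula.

C5H8

mol C = 31.11 / 44.01 = 0.7069; mass C = 0.7069 × 12.01 = 8.490 g
mol H = 2 × (10.19 / 18.02) = 1.131; mass H = 1.131 × 1.008 = 1.140 g
Ratios (÷ 0.7069): C 1.000, H 1.600
Multiply by 5: C 5.00, H 8.00 → C5H8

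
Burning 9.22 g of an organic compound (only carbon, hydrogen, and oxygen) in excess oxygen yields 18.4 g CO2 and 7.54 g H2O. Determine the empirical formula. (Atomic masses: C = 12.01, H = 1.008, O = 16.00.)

C2H4O

mol C = 18.4 / 44.01 = 0.4181; mass C = 0.4181 × 12.01 = 5.021 g
mol H = 2 × (7.54 / 18.02) = 0.8368; mass H = 0.8368 × 1.008 = 0.8435 g
mass O = 9.22 − (5.865) = 3.355 g → mol O = 0.2097
Ratios (÷ 0.2097): C 1.994, H 3.991, O 1.000
≈ 2:4:1 → C2H4O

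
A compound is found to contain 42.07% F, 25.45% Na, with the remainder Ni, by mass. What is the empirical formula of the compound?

F4Na2Ni

Assume 100 g: 42.07 g F, 25.45 g Na, 32.48 g Ni.
n(F) = 42.07/19.00 = 2.214, n(Na) = 25.45/22.99 = 1.107, n(Ni) = 32.48/58.69 = 0.5534
Smallest is Ni at 0.5534 mol; normalising gives F 4.001, Na 2.000, Ni 1.000
≈ 4:2:1 → F4Na2Ni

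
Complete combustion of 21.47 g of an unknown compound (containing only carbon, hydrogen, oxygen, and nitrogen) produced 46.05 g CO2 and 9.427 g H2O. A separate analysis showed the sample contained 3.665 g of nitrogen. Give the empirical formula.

C4H4NO

mol C = 46.05 / 44.01 = 1.046; mass C = 1.046 × 12.01 = 12.57 g
mol H = 2 × (9.427 / 18.02) = 1.046; mass H = 1.046 × 1.008 = 1.055 g
mol N = 3.665 / 14.01 = 0.2616
mass O = 21.47 − (17.29) = 4.184 g → mol O = 0.2615
Smallest is O at 0.2615 mol; normalising gives C 4.002, H 4.001, N 1.000, O 1.000
≈ 4:4:1:1 → C4H4NO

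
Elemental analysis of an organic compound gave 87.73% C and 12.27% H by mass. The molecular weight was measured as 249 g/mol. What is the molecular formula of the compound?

Assume 100 g: 87.73 g C, 12.27 g H.
Moles — C: 87.73 / 12.01 = 7.305 mol; H: 12.27 / 1.008 = 12.17 mol
Smallest is C at 7.305 mol; normalising gives C 1.000, H 1.666
Multiply by 3: C 3.00, H 5.00 → C3H5
Empirical-formula mass = 41.07 g/mol
n = 249 / 41.07 = 6.06 ≈ 6
Molecular formula = (C3H5)×6 = C18H30

C18H30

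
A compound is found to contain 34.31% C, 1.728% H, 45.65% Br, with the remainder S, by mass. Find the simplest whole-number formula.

Assume 100 g: 34.31 g C, 1.728 g H, 45.65 g Br, 18.312 g S.
C: 34.31 g ÷ 12.01 g/mol = 2.857 mol
H: 1.728 g ÷ 1.008 g/mol = 1.714 mol
Br: 45.65 g ÷ 79.90 g/mol = 0.5713 mol
S: 18.312 g ÷ 32.07 g/mol = 0.571 mol
Divide by the smallest (0.571 mol S): C 5.003, H 3.002, Br 1.001, S 1.000
Ratio ≈ 5:3:1:1, so the empirical formula is C5H3BrS

C5H3BrS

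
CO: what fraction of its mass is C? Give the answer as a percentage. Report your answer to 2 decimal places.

42.88%

Molar mass = 1(12.01) + 1(16.00) = 28.010 g/mol
Mass of C per mole = 1 × 12.01 = 12.010 g
% C = 12.010 / 28.010 × 100 = 42.88%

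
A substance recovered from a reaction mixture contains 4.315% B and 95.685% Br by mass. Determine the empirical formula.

BBr3

Assume 100 g: 4.315 g B, 95.685 g Br.
Moles — B: 4.315 / 10.81 = 0.3992 mol; Br: 95.685 / 79.90 = 1.198 mol
Smallest is B at 0.3992 mol; normalising gives B 1.000, Br 3.000
≈ 1:3 → BBr3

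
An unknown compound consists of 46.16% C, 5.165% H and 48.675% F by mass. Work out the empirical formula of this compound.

C3H4F2

Assume 100 g: 46.16 g C, 5.165 g H, 48.675 g F.
n(C) = 46.16/12.01 = 3.843, n(H) = 5.165/1.008 = 5.124, n(F) = 48.675/19.00 = 2.562
Divide by the smallest (2.562 mol F): C 1.500, H 2.000, F 1.000
Multiply by 2: C 3.00, H 4.00, F 2.00 → C3H4F2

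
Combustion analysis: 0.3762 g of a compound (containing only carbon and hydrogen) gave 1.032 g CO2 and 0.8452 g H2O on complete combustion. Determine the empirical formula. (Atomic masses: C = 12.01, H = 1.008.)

mol C = 1.032 / 44.01 = 0.02345; mass C = 0.02345 × 12.01 = 0.2816 g
mol H = 2 × (0.8452 / 18.02) = 0.09381; mass H = 0.09381 × 1.008 = 0.09456 g
Smallest is C at 0.02345 mol; normalising gives C 1.000, H 4.000
≈ 1:4 → CH4

CH4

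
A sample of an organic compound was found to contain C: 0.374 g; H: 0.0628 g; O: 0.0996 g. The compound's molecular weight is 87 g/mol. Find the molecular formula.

C: 0.374 g ÷ 12.01 g/mol = 0.03114 mol
H: 0.0628 g ÷ 1.008 g/mol = 0.0623 mol
O: 0.0996 g ÷ 16.00 g/mol = 0.006225 mol
Ratios (÷ 0.006225): C 5.003, H 10.008, O 1.000
≈ 5:10:1 → C5H10O
Empirical-formula mass = 86.13 g/mol
n = 87 / 86.13 = 1.01 ≈ 1
Molecular formula = empirical formula = C5H10O

C5H10O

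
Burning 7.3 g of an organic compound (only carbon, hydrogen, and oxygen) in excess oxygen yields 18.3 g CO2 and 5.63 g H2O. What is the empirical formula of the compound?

mol C = 18.3 / 44.01 = 0.4158; mass C = 0.4158 × 12.01 = 4.994 g
mol H = 2 × (5.63 / 18.02) = 0.6249; mass H = 0.6249 × 1.008 = 0.6299 g
mass O = 7.3 − (5.624) = 1.676 g → mol O = 0.1048
Divide by the smallest (0.1048 mol O): C 3.969, H 5.965, O 1.000
Ratio ≈ 4:6:1, so the empirical formula is C4H6O

C4H6O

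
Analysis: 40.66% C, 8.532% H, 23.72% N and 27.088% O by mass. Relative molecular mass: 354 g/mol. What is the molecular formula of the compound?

Assume 100 g: 40.66 g C, 8.532 g H, 23.72 g N, 27.088 g O.
Moles — C: 40.66 / 12.01 = 3.386 mol; H: 8.532 / 1.008 = 8.464 mol; N: 23.72 / 14.01 = 1.693 mol; O: 27.088 / 16.00 = 1.693 mol
Ratios (÷ 1.693): C 2.000, H 5.000, N 1.000, O 1.000
≈ 2:5:1:1 → C2H5NO
Empirical-formula mass = 59.07 g/mol
n = 354 / 59.07 = 5.99 ≈ 6
Molecular formula = (C2H5NO)×6 = C12H30N6O6

C12H30N6O6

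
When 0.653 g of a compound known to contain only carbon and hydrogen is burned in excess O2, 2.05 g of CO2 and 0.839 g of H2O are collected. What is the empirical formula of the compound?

CH2

mol C = 2.05 / 44.01 = 0.04658; mass C = 0.04658 × 12.01 = 0.5594 g
mol H = 2 × (0.839 / 18.02) = 0.09312; mass H = 0.09312 × 1.008 = 0.09386 g
Smallest is C at 0.04658 mol; normalising gives C 1.000, H 1.999
≈ 1:2 → CH2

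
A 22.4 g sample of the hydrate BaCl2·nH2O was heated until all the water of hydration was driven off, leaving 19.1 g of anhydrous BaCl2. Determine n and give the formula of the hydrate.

BaCl2·2H2O

Mass of water lost = 22.4 − 19.1 = 3.3 g → 3.3 / 18.02 = 0.1831 mol H2O
Molar mass of BaCl2 = 208.23 g/mol → mol BaCl2 = 19.1 / 208.23 = 0.09173
n = 0.1831 / 0.09173 = 2.00 ≈ 2 → BaCl2·2H2O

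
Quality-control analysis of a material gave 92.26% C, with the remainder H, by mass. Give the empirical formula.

Assume 100 g: 92.26 g C, 7.74 g H.
C: 92.26 g ÷ 12.01 g/mol = 7.682 mol
H: 7.74 g ÷ 1.008 g/mol = 7.679 mol
Divide by the smallest (7.679 mol H): C 1.000, H 1.000
→ CH

CH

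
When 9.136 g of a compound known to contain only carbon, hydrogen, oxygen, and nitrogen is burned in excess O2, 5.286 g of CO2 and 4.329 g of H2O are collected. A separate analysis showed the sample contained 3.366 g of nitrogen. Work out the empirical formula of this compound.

CH4N2O2

mol C = 5.286 / 44.01 = 0.1201; mass C = 0.1201 × 12.01 = 1.443 g
mol H = 2 × (4.329 / 18.02) = 0.4805; mass H = 0.4805 × 1.008 = 0.4843 g
mol N = 3.366 / 14.01 = 0.2403
mass O = 9.136 − (5.293) = 3.843 g → mol O = 0.2402
Ratios (÷ 0.1201): C 1.000, H 4.000, N 2.000, O 2.000
Ratio ≈ 1:4:2:2, so the empirical formula is CH4N2O2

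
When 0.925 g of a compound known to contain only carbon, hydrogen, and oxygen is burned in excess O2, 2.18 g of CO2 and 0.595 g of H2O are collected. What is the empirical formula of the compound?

mol C = 2.18 / 44.01 = 0.04953; mass C = 0.04953 × 12.01 = 0.5949 g
mol H = 2 × (0.595 / 18.02) = 0.06604; mass H = 0.06604 × 1.008 = 0.06657 g
mass O = 0.925 − (0.6615) = 0.2635 g → mol O = 0.01647
Smallest is O at 0.01647 mol; normalising gives C 3.007, H 4.009, O 1.000
≈ 3:4:1 → C3H4O

C3H4O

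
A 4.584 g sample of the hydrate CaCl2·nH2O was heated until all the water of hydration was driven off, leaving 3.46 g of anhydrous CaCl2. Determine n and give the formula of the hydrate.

CaCl2·2H2O

Mass of water lost = 4.584 − 3.46 = 1.124 g → 1.124 / 18.02 = 0.06238 mol H2O
Molar mass of CaCl2 = 110.98 g/mol → mol CaCl2 = 3.46 / 110.98 = 0.03118
n = 0.06238 / 0.03118 = 2.00 ≈ 2 → CaCl2·2H2O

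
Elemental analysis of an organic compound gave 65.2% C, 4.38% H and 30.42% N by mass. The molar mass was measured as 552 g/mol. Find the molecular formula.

C30H24N12

Assume 100 g: 65.2 g C, 4.38 g H, 30.42 g N.
Moles — C: 65.2 / 12.01 = 5.429 mol; H: 4.38 / 1.008 = 4.345 mol; N: 30.42 / 14.01 = 2.171 mol
Ratios (÷ 2.171): C 2.500, H 2.001, N 1.000
Multiply by 2: C 5.00, H 4.00, N 2.00 → C5H4N2
Empirical-formula mass = 92.10 g/mol
n = 552 / 92.10 = 5.99 ≈ 6
Molecular formula = (C5H4N2)×6 = C30H24N12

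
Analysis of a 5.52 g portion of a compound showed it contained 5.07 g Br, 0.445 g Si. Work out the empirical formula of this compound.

n(Br) = 5.07/79.90 = 0.06345, n(Si) = 0.445/28.09 = 0.01584
Smallest is Si at 0.01584 mol; normalising gives Br 4.005, Si 1.000
≈ 4:1 → Br4Si

Br4Si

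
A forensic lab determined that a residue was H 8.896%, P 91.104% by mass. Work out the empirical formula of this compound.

Assume 100 g: 8.896 g H, 91.104 g P.
n(H) = 8.896/1.008 = 8.825, n(P) = 91.104/30.97 = 2.942
Ratios (÷ 2.942): H 3.000, P 1.000
Ratio ≈ 3:1, so the empirical formula is H3P

H3P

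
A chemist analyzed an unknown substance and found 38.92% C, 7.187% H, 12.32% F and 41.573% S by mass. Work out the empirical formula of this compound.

Assume 100 g: 38.92 g C, 7.187 g H, 12.32 g F, 41.573 g S.
n(C) = 38.92/12.01 = 3.241, n(H) = 7.187/1.008 = 7.13, n(F) = 12.32/19.00 = 0.6484, n(S) = 41.573/32.07 = 1.296
Ratios (÷ 0.6484): C 4.998, H 10.996, F 1.000, S 1.999
Ratio ≈ 5:11:1:2, so the empirical formula is C5H11FS2

C5H11FS2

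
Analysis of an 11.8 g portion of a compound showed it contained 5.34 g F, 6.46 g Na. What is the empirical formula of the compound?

n(F) = 5.34/19.00 = 0.2811, n(Na) = 6.46/22.99 = 0.281
Smallest is Na at 0.281 mol; normalising gives F 1.000, Na 1.000
Ratio ≈ 1:1, so the empirical formula is FNa

FNa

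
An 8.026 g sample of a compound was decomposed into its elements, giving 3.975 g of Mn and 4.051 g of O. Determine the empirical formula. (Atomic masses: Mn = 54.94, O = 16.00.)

Moles — Mn: 3.975 / 54.94 = 0.07235 mol; O: 4.051 / 16.00 = 0.2532 mol
Smallest is Mn at 0.07235 mol; normalising gives Mn 1.000, O 3.499
×2: Mn 2.00, O 7.00 → Mn2O7

Mn2O7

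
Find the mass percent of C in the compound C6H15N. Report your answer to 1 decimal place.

Molar mass = 6(12.01) + 15(1.008) + 1(14.01) = 101.190 g/mol
Mass of C per mole = 6 × 12.01 = 72.060 g
% C = 72.060 / 101.190 × 100 = 71.2%

71.2%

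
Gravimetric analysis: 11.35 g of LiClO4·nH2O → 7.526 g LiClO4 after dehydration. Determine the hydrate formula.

LiClO4·3H2O

Mass of water lost = 11.35 − 7.526 = 3.824 g → 3.824 / 18.02 = 0.2122 mol H2O
Molar mass of LiClO4 = 106.39 g/mol → mol LiClO4 = 7.526 / 106.39 = 0.07074
n = 0.2122 / 0.07074 = 3.00 ≈ 3 → LiClO4·3H2O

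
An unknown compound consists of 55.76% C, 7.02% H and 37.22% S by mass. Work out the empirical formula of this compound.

C4H6S

Assume 100 g: 55.76 g C, 7.02 g H, 37.22 g S.
C: 55.76 g ÷ 12.01 g/mol = 4.643 mol
H: 7.02 g ÷ 1.008 g/mol = 6.964 mol
S: 37.22 g ÷ 32.07 g/mol = 1.161 mol
Divide by the smallest (1.161 mol S): C 4.000, H 6.001, S 1.000
≈ 4:6:1 → C4H6S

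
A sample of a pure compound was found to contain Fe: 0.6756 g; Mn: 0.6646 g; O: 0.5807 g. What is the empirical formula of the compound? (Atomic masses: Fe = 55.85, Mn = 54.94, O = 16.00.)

Moles — Fe: 0.6756 / 55.85 = 0.0121 mol; Mn: 0.6646 / 54.94 = 0.0121 mol; O: 0.5807 / 16.00 = 0.03629 mol
Smallest is Fe at 0.0121 mol; normalising gives Fe 1.000, Mn 1.000, O 3.000
→ FeMnO3

FeMnO3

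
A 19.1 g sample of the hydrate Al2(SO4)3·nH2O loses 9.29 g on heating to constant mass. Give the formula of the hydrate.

Al2(SO4)3·18H2O

Mass of anhydrous Al2(SO4)3 = 19.1 − 9.29 = 9.81 g
mol H2O = 9.29 / 18.02 = 0.5155
Molar mass of Al2(SO4)3 = 342.17 g/mol → mol Al2(SO4)3 = 9.81 / 342.17 = 0.02867
n = 0.5155 / 0.02867 = 17.98 ≈ 18 → Al2(SO4)3·18H2O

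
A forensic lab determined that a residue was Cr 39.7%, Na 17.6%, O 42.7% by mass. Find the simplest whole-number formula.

Assume 100 g: 39.7 g Cr, 17.6 g Na, 42.7 g O.
Cr: 39.7 g ÷ 52.00 g/mol = 0.7635 mol
Na: 17.6 g ÷ 22.99 g/mol = 0.7656 mol
O: 42.7 g ÷ 16.00 g/mol = 2.669 mol
Ratios (÷ 0.7635): Cr 1.000, Na 1.003, O 3.496
Multiply by 2: Cr 2.00, Na 2.01, O 6.99 → Cr2Na2O7

Cr2Na2O7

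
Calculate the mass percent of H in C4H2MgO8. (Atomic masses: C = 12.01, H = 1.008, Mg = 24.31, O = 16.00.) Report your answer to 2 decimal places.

Molar mass = 4(12.01) + 2(1.008) + 1(24.31) + 8(16.00) = 202.366 g/mol
Mass of H per mole = 2 × 1.008 = 2.016 g
% H = 2.016 / 202.366 × 100 = 1.00%

1.00%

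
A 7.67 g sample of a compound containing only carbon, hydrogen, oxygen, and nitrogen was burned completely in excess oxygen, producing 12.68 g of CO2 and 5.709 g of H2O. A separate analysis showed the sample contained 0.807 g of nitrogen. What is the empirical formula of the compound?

C5H11NO3

mol C = 12.68 / 44.01 = 0.2881; mass C = 0.2881 × 12.01 = 3.460 g
mol H = 2 × (5.709 / 18.02) = 0.6336; mass H = 0.6336 × 1.008 = 0.6387 g
mol N = 0.807 / 14.01 = 0.05760
mass O = 7.67 − (4.906) = 2.764 g → mol O = 0.1728
Divide by the smallest (0.0576 mol N): C 5.002, H 11.000, N 1.000, O 2.999
≈ 5:11:1:3 → C5H11NO3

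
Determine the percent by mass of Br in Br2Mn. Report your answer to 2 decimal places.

Molar mass = 2(79.90) + 1(54.94) = 214.740 g/mol
Mass of Br per mole = 2 × 79.90 = 159.800 g
% Br = 159.800 / 214.740 × 100 = 74.42%

74.42%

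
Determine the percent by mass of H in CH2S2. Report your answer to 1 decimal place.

2.6%

Molar mass = 1(12.01) + 2(1.008) + 2(32.07) = 78.166 g/mol
Mass of H per mole = 2 × 1.008 = 2.016 g
% H = 2.016 / 78.166 × 100 = 2.6%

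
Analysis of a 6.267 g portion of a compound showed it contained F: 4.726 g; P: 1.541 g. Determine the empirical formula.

n(F) = 4.726/19.00 = 0.2487, n(P) = 1.541/30.97 = 0.04976
Smallest is P at 0.04976 mol; normalising gives F 4.999, P 1.000
→ F5P

F5P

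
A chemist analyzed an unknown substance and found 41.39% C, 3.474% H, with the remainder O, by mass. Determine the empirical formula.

CHO

Assume 100 g: 41.39 g C, 3.474 g H, 55.136 g O.
Moles — C: 41.39 / 12.01 = 3.446 mol; H: 3.474 / 1.008 = 3.446 mol; O: 55.136 / 16.00 = 3.446 mol
Ratios (÷ 3.446): C 1.000, H 1.000, O 1.000
≈ 1:1:1 → CHO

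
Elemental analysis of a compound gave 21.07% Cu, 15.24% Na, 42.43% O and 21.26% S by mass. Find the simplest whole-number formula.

CuNa2O8S2

Assume 100 g: 21.07 g Cu, 15.24 g Na, 42.43 g O, 21.26 g S.
n(Cu) = 21.07/63.55 = 0.3315, n(Na) = 15.24/22.99 = 0.6629, n(O) = 42.43/16.00 = 2.652, n(S) = 21.26/32.07 = 0.6629
Divide by the smallest (0.3315 mol Cu): Cu 1.000, Na 1.999, O 7.998, S 1.999
≈ 1:2:8:2 → CuNa2O8S2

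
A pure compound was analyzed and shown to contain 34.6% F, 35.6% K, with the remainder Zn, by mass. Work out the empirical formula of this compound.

Assume 100 g: 34.6 g F, 35.6 g K, 29.8 g Zn.
F: 34.6 g ÷ 19.00 g/mol = 1.821 mol
K: 35.6 g ÷ 39.10 g/mol = 0.9105 mol
Zn: 29.8 g ÷ 65.38 g/mol = 0.4558 mol
Ratios (÷ 0.4558): F 3.995, K 1.998, Zn 1.000
Ratio ≈ 4:2:1, so the empirical formula is F4K2Zn

F4K2Zn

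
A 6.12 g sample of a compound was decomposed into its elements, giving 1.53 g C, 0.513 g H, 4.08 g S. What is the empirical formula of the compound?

CH4S

n(C) = 1.53/12.01 = 0.1274, n(H) = 0.513/1.008 = 0.5089, n(S) = 4.08/32.07 = 0.1272
Ratios (÷ 0.1272): C 1.001, H 4.000, S 1.000
≈ 1:4:1 → CH4S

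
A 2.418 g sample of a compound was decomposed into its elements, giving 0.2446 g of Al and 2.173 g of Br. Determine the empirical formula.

AlBr3

Al: 0.2446 g ÷ 26.98 g/mol = 0.009066 mol
Br: 2.173 g ÷ 79.90 g/mol = 0.0272 mol
Ratios (÷ 0.009066): Al 1.000, Br 3.000
≈ 1:3 → AlBr3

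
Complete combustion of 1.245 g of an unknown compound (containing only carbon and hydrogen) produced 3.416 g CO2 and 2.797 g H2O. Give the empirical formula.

mol C = 3.416 / 44.01 = 0.07762; mass C = 0.07762 × 12.01 = 0.9322 g
mol H = 2 × (2.797 / 18.02) = 0.3104; mass H = 0.3104 × 1.008 = 0.3129 g
Smallest is C at 0.07762 mol; normalising gives C 1.000, H 3.999
→ CH4

CH4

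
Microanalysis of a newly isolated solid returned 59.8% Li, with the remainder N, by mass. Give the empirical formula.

Assume 100 g: 59.8 g Li, 40.2 g N.
n(Li) = 59.8/6.94 = 8.617, n(N) = 40.2/14.01 = 2.869
Ratios (÷ 2.869): Li 3.003, N 1.000
Ratio ≈ 3:1, so the empirical formula is Li3N

Li3N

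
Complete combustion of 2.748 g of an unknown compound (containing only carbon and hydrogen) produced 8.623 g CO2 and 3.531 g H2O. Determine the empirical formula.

CH2

mol C = 8.623 / 44.01 = 0.1959; mass C = 0.1959 × 12.01 = 2.353 g
mol H = 2 × (3.531 / 18.02) = 0.3919; mass H = 0.3919 × 1.008 = 0.3950 g
Smallest is C at 0.1959 mol; normalising gives C 1.000, H 2.000
→ CH2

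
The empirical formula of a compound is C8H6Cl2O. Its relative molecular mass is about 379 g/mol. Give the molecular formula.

C16H12Cl4O2

Empirical-formula mass = 189.03 g/mol
n = 379 / 189.03 = 2.00 ≈ 2
Molecular formula = (C8H6Cl2O)2 = C16H12Cl4O2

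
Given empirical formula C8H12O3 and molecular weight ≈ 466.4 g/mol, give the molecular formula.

Empirical-formula mass = 156.18 g/mol
n = 466.4 / 156.18 = 2.99 ≈ 3
Molecular formula = (C8H12O3)3 = C24H36O9

C24H36O9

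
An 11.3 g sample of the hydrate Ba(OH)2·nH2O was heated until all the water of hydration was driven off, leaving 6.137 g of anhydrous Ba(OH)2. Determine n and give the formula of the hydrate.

Mass of water lost = 11.3 − 6.137 = 5.163 g → 5.163 / 18.02 = 0.2865 mol H2O
Molar mass of Ba(OH)2 = 171.35 g/mol → mol Ba(OH)2 = 6.137 / 171.35 = 0.03582
n = 0.2865 / 0.03582 = 8.00 ≈ 8 → Ba(OH)2·8H2O

Ba(OH)2·8H2O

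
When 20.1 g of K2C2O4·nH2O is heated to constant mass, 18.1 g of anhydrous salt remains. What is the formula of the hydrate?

Mass of water lost = 20.1 − 18.1 = 2 g → 2 / 18.02 = 0.111 mol H2O
Molar mass of K2C2O4 = 166.22 g/mol → mol K2C2O4 = 18.1 / 166.22 = 0.1089
n = 0.111 / 0.1089 = 1.02 ≈ 1 → K2C2O4·H2O

K2C2O4·H2O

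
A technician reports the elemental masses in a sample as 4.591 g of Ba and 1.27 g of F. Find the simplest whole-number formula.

Moles — Ba: 4.591 / 137.33 = 0.03343 mol; F: 1.27 / 19.00 = 0.06684 mol
Ratios (÷ 0.03343): Ba 1.000, F 1.999
→ BaF2

BaF2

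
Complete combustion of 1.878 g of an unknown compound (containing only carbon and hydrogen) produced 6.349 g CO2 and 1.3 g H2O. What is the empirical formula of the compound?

CH

mol C = 6.349 / 44.01 = 0.1443; mass C = 0.1443 × 12.01 = 1.733 g
mol H = 2 × (1.3 / 18.02) = 0.1443; mass H = 0.1443 × 1.008 = 0.1454 g
Smallest is C at 0.1443 mol; normalising gives C 1.000, H 1.000
Ratio ≈ 1:1, so the empirical formula is CH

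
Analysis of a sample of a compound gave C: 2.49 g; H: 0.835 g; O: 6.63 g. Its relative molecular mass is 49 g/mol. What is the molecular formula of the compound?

CH4O2

n(C) = 2.49/12.01 = 0.2073, n(H) = 0.835/1.008 = 0.8284, n(O) = 6.63/16.00 = 0.4144
Divide by the smallest (0.2073 mol C): C 1.000, H 3.995, O 1.999
≈ 1:4:2 → CH4O2
Empirical-formula mass = 48.04 g/mol
n = 49 / 48.04 = 1.02 ≈ 1
Molecular formula = empirical formula = CH4O2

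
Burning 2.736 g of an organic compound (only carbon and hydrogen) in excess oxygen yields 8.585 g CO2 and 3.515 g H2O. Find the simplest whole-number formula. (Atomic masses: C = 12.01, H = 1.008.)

CH2

mol C = 8.585 / 44.01 = 0.1951; mass C = 0.1951 × 12.01 = 2.343 g
mol H = 2 × (3.515 / 18.02) = 0.3901; mass H = 0.3901 × 1.008 = 0.3932 g
Divide by the smallest (0.1951 mol C): C 1.000, H 2.000
≈ 1:2 → CH2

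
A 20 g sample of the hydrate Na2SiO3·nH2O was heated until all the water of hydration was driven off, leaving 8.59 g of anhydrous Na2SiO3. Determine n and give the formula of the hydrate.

Mass of water lost = 20 − 8.59 = 11.41 g → 11.41 / 18.02 = 0.6332 mol H2O
Molar mass of Na2SiO3 = 122.07 g/mol → mol Na2SiO3 = 8.59 / 122.07 = 0.07037
n = 0.6332 / 0.07037 = 9.00 ≈ 9 → Na2SiO3·9H2O

Na2SiO3·9H2O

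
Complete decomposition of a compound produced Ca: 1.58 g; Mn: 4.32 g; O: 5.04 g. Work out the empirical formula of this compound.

Moles — Ca: 1.58 / 40.08 = 0.03942 mol; Mn: 4.32 / 54.94 = 0.07863 mol; O: 5.04 / 16.00 = 0.315 mol
Divide by the smallest (0.03942 mol Ca): Ca 1.000, Mn 1.995, O 7.991
→ CaMn2O8

CaMn2O8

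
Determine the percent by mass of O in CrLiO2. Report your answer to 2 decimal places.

35.19%

Molar mass = 1(52.00) + 1(6.94) + 2(16.00) = 90.940 g/mol
Mass of O per mole = 2 × 16.00 = 32.000 g
% O = 32.000 / 90.940 × 100 = 35.19%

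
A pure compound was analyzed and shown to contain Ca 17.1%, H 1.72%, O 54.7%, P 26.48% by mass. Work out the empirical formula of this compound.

Assume 100 g: 17.1 g Ca, 1.72 g H, 54.7 g O, 26.48 g P.
Moles — Ca: 17.1 / 40.08 = 0.4266 mol; H: 1.72 / 1.008 = 1.706 mol; O: 54.7 / 16.00 = 3.419 mol; P: 26.48 / 30.97 = 0.855 mol
Divide by the smallest (0.4266 mol Ca): Ca 1.000, H 3.999, O 8.013, P 2.004
≈ 1:4:8:2 → CaH4O8P2

CaH4O8P2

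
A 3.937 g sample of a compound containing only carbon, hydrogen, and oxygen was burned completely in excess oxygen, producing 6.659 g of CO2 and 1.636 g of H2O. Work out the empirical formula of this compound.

mol C = 6.659 / 44.01 = 0.1513; mass C = 0.1513 × 12.01 = 1.817 g
mol H = 2 × (1.636 / 18.02) = 0.1816; mass H = 0.1816 × 1.008 = 0.1830 g
mass O = 3.937 − (2.000) = 1.937 g → mol O = 0.1210
Ratios (÷ 0.121): C 1.250, H 1.500, O 1.000
×4: C 5.00, H 6.00, O 4.00 → C5H6O4

C5H6O4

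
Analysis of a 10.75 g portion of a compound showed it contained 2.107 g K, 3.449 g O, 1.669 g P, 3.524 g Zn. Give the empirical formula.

KO4PZn

Moles — K: 2.107 / 39.10 = 0.05389 mol; O: 3.449 / 16.00 = 0.2156 mol; P: 1.669 / 30.97 = 0.05389 mol; Zn: 3.524 / 65.38 = 0.0539 mol
Ratios (÷ 0.05389): K 1.000, O 4.000, P 1.000, Zn 1.000
Ratio ≈ 1:4:1:1, so the empirical formula is KO4PZn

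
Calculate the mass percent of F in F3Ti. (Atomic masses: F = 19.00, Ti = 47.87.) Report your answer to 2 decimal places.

Molar mass = 3(19.00) + 1(47.87) = 104.870 g/mol
Mass of F per mole = 3 × 19.00 = 57.000 g
% F = 57.000 / 104.870 × 100 = 54.35%

54.35%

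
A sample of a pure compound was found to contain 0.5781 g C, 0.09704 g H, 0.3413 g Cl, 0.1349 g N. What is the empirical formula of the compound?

n(C) = 0.5781/12.01 = 0.04813, n(H) = 0.09704/1.008 = 0.09627, n(Cl) = 0.3413/35.45 = 0.009628, n(N) = 0.1349/14.01 = 0.009629
Divide by the smallest (0.009628 mol Cl): C 5.000, H 9.999, Cl 1.000, N 1.000
≈ 5:10:1:1 → C5H10ClN

C5H10ClN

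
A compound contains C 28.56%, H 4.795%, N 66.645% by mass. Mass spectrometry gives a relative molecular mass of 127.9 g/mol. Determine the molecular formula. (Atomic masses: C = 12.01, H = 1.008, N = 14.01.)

C3H6N6

Assume 100 g: 28.56 g C, 4.795 g H, 66.645 g N.
C: 28.56 g ÷ 12.01 g/mol = 2.378 mol
H: 4.795 g ÷ 1.008 g/mol = 4.757 mol
N: 66.645 g ÷ 14.01 g/mol = 4.757 mol
Smallest is C at 2.378 mol; normalising gives C 1.000, H 2.000, N 2.000
≈ 1:2:2 → CH2N2
Empirical-formula mass = 42.05 g/mol
n = 127.9 / 42.05 = 3.04 ≈ 3
Molecular formula = (CH2N2)×3 = C3H6N6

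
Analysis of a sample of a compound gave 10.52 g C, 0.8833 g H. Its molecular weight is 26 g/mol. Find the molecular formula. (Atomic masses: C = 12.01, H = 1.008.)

C2H2

C: 10.52 g ÷ 12.01 g/mol = 0.8759 mol
H: 0.8833 g ÷ 1.008 g/mol = 0.8763 mol
Smallest is C at 0.8759 mol; normalising gives C 1.000, H 1.000
→ CH
Empirical-formula mass = 13.02 g/mol
n = 26 / 13.02 = 2.00 ≈ 2
Molecular formula = (CH)×2 = C2H2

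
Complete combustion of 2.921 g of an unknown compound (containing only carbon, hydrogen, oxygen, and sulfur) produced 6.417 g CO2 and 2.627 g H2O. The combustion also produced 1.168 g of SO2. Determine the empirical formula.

C8H16OS

mol C = 6.417 / 44.01 = 0.1458; mass C = 0.1458 × 12.01 = 1.751 g
mol H = 2 × (2.627 / 18.02) = 0.2916; mass H = 0.2916 × 1.008 = 0.2939 g
mol S = 1.168 / 64.07 = 0.01823; mass S = 0.5846 g
mass O = 2.921 − (2.630) = 0.2913 g → mol O = 0.01821
Divide by the smallest (0.01821 mol O): C 8.008, H 16.014, O 1.000, S 1.001
≈ 8:16:1:1 → C8H16OS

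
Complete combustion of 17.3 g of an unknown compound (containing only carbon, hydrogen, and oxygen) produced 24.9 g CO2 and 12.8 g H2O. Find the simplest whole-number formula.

C2H5O2

mol C = 24.9 / 44.01 = 0.5658; mass C = 0.5658 × 12.01 = 6.795 g
mol H = 2 × (12.8 / 18.02) = 1.421; mass H = 1.421 × 1.008 = 1.432 g
mass O = 17.3 − (8.227) = 9.073 g → mol O = 0.5671
Divide by the smallest (0.5658 mol C): C 1.000, H 2.511, O 1.002
Scaling by 2: C 2.00, H 5.02, O 2.00 → C2H5O2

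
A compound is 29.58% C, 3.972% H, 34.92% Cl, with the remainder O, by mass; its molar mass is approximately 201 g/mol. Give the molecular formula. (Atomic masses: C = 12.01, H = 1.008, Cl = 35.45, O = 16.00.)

Assume 100 g: 29.58 g C, 3.972 g H, 34.92 g Cl, 31.528 g O.
Moles — C: 29.58 / 12.01 = 2.463 mol; H: 3.972 / 1.008 = 3.94 mol; Cl: 34.92 / 35.45 = 0.985 mol; O: 31.528 / 16.00 = 1.97 mol
Ratios (÷ 0.985): C 2.500, H 4.000, Cl 1.000, O 2.000
Multiply by 2: C 5.00, H 8.00, Cl 2.00, O 4.00 → C5H8Cl2O4
Empirical-formula mass = 203.01 g/mol
n = 201 / 203.01 = 0.99 ≈ 1
Molecular formula = empirical formula = C5H8Cl2O4

C5H8Cl2O4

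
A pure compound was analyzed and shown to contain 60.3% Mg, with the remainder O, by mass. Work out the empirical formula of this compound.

MgO

Assume 100 g: 60.3 g Mg, 39.7 g O.
Mg: 60.3 g ÷ 24.31 g/mol = 2.48 mol
O: 39.7 g ÷ 16.00 g/mol = 2.481 mol
Ratios (÷ 2.48): Mg 1.000, O 1.000
→ MgO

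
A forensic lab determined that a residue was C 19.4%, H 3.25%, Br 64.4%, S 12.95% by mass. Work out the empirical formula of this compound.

C4H8Br2S

Assume 100 g: 19.4 g C, 3.25 g H, 64.4 g Br, 12.95 g S.
n(C) = 19.4/12.01 = 1.615, n(H) = 3.25/1.008 = 3.224, n(Br) = 64.4/79.90 = 0.806, n(S) = 12.95/32.07 = 0.4038
Ratios (÷ 0.4038): C 4.000, H 7.985, Br 1.996, S 1.000
→ C4H8Br2S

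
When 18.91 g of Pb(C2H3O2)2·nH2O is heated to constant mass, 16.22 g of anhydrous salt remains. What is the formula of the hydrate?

Pb(C2H3O2)2·3H2O

Mass of water lost = 18.91 − 16.22 = 2.69 g → 2.69 / 18.02 = 0.1493 mol H2O
Molar mass of Pb(C2H3O2)2 = 325.29 g/mol → mol Pb(C2H3O2)2 = 16.22 / 325.29 = 0.04986
n = 0.1493 / 0.04986 = 2.99 ≈ 3 → Pb(C2H3O2)2·3H2O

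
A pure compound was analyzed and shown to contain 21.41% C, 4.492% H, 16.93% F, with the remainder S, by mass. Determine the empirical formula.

C2H5FS2

Assume 100 g: 21.41 g C, 4.492 g H, 16.93 g F, 57.168 g S.
Moles — C: 21.41 / 12.01 = 1.783 mol; H: 4.492 / 1.008 = 4.456 mol; F: 16.93 / 19.00 = 0.8911 mol; S: 57.168 / 32.07 = 1.783 mol
Divide by the smallest (0.8911 mol F): C 2.001, H 5.001, F 1.000, S 2.001
≈ 2:5:1:2 → C2H5FS2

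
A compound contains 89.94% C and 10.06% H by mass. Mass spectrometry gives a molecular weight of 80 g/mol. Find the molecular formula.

Assume 100 g: 89.94 g C, 10.06 g H.
C: 89.94 g ÷ 12.01 g/mol = 7.489 mol
H: 10.06 g ÷ 1.008 g/mol = 9.98 mol
Ratios (÷ 7.489): C 1.000, H 1.333
×3: C 3.00, H 4.00 → C3H4
Empirical-formula mass = 40.06 g/mol
n = 80 / 40.06 = 2.00 ≈ 2
Molecular formula = (C3H4)×2 = C6H8

C6H8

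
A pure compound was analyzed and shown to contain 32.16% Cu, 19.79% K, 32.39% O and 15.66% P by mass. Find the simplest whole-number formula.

CuKO4P

Assume 100 g: 32.16 g Cu, 19.79 g K, 32.39 g O, 15.66 g P.
n(Cu) = 32.16/63.55 = 0.5061, n(K) = 19.79/39.10 = 0.5061, n(O) = 32.39/16.00 = 2.024, n(P) = 15.66/30.97 = 0.5057
Ratios (÷ 0.5057): Cu 1.001, K 1.001, O 4.004, P 1.000
≈ 1:1:4:1 → CuKO4P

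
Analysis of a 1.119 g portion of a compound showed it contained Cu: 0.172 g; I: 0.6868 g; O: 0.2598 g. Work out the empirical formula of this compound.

CuI2O6

Cu: 0.172 g ÷ 63.55 g/mol = 0.002707 mol
I: 0.6868 g ÷ 126.90 g/mol = 0.005412 mol
O: 0.2598 g ÷ 16.00 g/mol = 0.01624 mol
Smallest is Cu at 0.002707 mol; normalising gives Cu 1.000, I 2.000, O 5.999
Ratio ≈ 1:2:6, so the empirical formula is CuI2O6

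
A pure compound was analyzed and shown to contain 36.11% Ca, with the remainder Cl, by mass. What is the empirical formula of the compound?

CaCl2

Assume 100 g: 36.11 g Ca, 63.89 g Cl.
n(Ca) = 36.11/40.08 = 0.9009, n(Cl) = 63.89/35.45 = 1.802
Divide by the smallest (0.9009 mol Ca): Ca 1.000, Cl 2.000
Ratio ≈ 1:2, so the empirical formula is CaCl2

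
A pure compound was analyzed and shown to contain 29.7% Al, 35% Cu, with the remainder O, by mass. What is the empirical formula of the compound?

Al2CuO4

Assume 100 g: 29.7 g Al, 35 g Cu, 35.3 g O.
n(Al) = 29.7/26.98 = 1.101, n(Cu) = 35/63.55 = 0.5507, n(O) = 35.3/16.00 = 2.206
Ratios (÷ 0.5507): Al 1.999, Cu 1.000, O 4.006
≈ 2:1:4 → Al2CuO4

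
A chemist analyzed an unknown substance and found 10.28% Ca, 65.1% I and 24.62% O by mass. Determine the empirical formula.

Assume 100 g: 10.28 g Ca, 65.1 g I, 24.62 g O.
n(Ca) = 10.28/40.08 = 0.2565, n(I) = 65.1/126.90 = 0.513, n(O) = 24.62/16.00 = 1.539
Smallest is Ca at 0.2565 mol; normalising gives Ca 1.000, I 2.000, O 5.999
≈ 1:2:6 → CaI2O6

CaI2O6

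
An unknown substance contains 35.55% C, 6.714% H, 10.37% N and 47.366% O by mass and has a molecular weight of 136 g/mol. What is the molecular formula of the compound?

C4H9NO4

Assume 100 g: 35.55 g C, 6.714 g H, 10.37 g N, 47.366 g O.
n(C) = 35.55/12.01 = 2.96, n(H) = 6.714/1.008 = 6.661, n(N) = 10.37/14.01 = 0.7402, n(O) = 47.366/16.00 = 2.96
Divide by the smallest (0.7402 mol N): C 3.999, H 8.999, N 1.000, O 4.000
Ratio ≈ 4:9:1:4, so the empirical formula is C4H9NO4
Empirical-formula mass = 135.12 g/mol
n = 136 / 135.12 = 1.01 ≈ 1
Molecular formula = empirical formula = C4H9NO4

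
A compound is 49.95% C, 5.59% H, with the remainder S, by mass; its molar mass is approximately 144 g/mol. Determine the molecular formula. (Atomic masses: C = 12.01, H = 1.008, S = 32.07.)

Assume 100 g: 49.95 g C, 5.59 g H, 44.46 g S.
Moles — C: 49.95 / 12.01 = 4.159 mol; H: 5.59 / 1.008 = 5.546 mol; S: 44.46 / 32.07 = 1.386 mol
Smallest is S at 1.386 mol; normalising gives C 3.000, H 4.000, S 1.000
→ C3H4S
Empirical-formula mass = 72.13 g/mol
n = 144 / 72.13 = 2.00 ≈ 2
Molecular formula = (C3H4S)×2 = C6H8S2

C6H8S2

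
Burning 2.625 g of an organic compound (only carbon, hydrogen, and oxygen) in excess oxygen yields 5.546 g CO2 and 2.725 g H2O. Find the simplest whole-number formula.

mol C = 5.546 / 44.01 = 0.1260; mass C = 0.1260 × 12.01 = 1.513 g
mol H = 2 × (2.725 / 18.02) = 0.3024; mass H = 0.3024 × 1.008 = 0.3049 g
mass O = 2.625 − (1.818) = 0.8067 g → mol O = 0.05042
Smallest is O at 0.05042 mol; normalising gives C 2.499, H 5.999, O 1.000
×2: C 5.00, H 12.00, O 2.00 → C5H12O2

C5H12O2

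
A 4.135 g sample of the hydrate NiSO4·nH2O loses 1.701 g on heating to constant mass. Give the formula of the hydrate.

Mass of anhydrous NiSO4 = 4.135 − 1.701 = 2.434 g
mol H2O = 1.701 / 18.02 = 0.0944
Molar mass of NiSO4 = 154.76 g/mol → mol NiSO4 = 2.434 / 154.76 = 0.01573
n = 0.0944 / 0.01573 = 6.00 ≈ 6 → NiSO4·6H2O

NiSO4·6H2O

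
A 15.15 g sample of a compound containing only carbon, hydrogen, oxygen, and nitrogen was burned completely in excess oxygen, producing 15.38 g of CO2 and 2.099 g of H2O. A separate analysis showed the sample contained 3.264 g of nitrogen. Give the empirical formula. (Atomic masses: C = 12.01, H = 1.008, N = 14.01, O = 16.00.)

C3H2N2O4

mol C = 15.38 / 44.01 = 0.3495; mass C = 0.3495 × 12.01 = 4.197 g
mol H = 2 × (2.099 / 18.02) = 0.2330; mass H = 0.2330 × 1.008 = 0.2348 g
mol N = 3.264 / 14.01 = 0.2330
mass O = 15.15 − (7.696) = 7.454 g → mol O = 0.4659
Divide by the smallest (0.233 mol H): C 1.500, H 1.000, N 1.000, O 2.000
Scaling by 2: C 3.00, H 2.00, N 2.00, O 4.00 → C3H2N2O4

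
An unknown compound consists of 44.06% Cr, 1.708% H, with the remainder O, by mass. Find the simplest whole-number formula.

CrH2O4

Assume 100 g: 44.06 g Cr, 1.708 g H, 54.232 g O.
Moles — Cr: 44.06 / 52.00 = 0.8473 mol; H: 1.708 / 1.008 = 1.694 mol; O: 54.232 / 16.00 = 3.389 mol
Divide by the smallest (0.8473 mol Cr): Cr 1.000, H 2.000, O 4.000
≈ 1:2:4 → CrH2O4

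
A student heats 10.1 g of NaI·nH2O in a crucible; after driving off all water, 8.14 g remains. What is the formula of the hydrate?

NaI·2H2O

Mass of water lost = 10.1 − 8.14 = 1.96 g → 1.96 / 18.02 = 0.1088 mol H2O
Molar mass of NaI = 149.89 g/mol → mol NaI = 8.14 / 149.89 = 0.05431
n = 0.1088 / 0.05431 = 2.00 ≈ 2 → NaI·2H2O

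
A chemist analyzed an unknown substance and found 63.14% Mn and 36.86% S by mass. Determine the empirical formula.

MnS

Assume 100 g: 63.14 g Mn, 36.86 g S.
Mn: 63.14 g ÷ 54.94 g/mol = 1.149 mol
S: 36.86 g ÷ 32.07 g/mol = 1.149 mol
Smallest is Mn at 1.149 mol; normalising gives Mn 1.000, S 1.000
→ MnS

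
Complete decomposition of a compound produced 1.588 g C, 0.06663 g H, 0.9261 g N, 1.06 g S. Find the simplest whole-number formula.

C: 1.588 g ÷ 12.01 g/mol = 0.1322 mol
H: 0.06663 g ÷ 1.008 g/mol = 0.0661 mol
N: 0.9261 g ÷ 14.01 g/mol = 0.0661 mol
S: 1.06 g ÷ 32.07 g/mol = 0.03305 mol
Divide by the smallest (0.03305 mol S): C 4.000, H 2.000, N 2.000, S 1.000
→ C4H2N2S

C4H2N2S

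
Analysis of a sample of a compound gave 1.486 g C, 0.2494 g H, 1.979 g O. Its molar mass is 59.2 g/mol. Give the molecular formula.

C2H4O2

Moles — C: 1.486 / 12.01 = 0.1237 mol; H: 0.2494 / 1.008 = 0.2474 mol; O: 1.979 / 16.00 = 0.1237 mol
Ratios (÷ 0.1237): C 1.000, H 2.000, O 1.000
≈ 1:2:1 → CH2O
Empirical-formula mass = 30.03 g/mol
n = 59.2 / 30.03 = 1.97 ≈ 2
Molecular formula = (CH2O)×2 = C2H4O2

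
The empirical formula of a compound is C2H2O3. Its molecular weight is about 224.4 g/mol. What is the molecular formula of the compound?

Empirical-formula mass = 74.04 g/mol
n = 224.4 / 74.04 = 3.03 ≈ 3
Molecular formula = (C2H2O3)3 = C6H6O9

C6H6O9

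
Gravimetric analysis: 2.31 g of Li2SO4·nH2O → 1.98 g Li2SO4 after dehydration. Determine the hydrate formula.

Mass of water lost = 2.31 − 1.98 = 0.33 g → 0.33 / 18.02 = 0.01831 mol H2O
Molar mass of Li2SO4 = 109.95 g/mol → mol Li2SO4 = 1.98 / 109.95 = 0.01801
n = 0.01831 / 0.01801 = 1.02 ≈ 1 → Li2SO4·H2O

Li2SO4·H2O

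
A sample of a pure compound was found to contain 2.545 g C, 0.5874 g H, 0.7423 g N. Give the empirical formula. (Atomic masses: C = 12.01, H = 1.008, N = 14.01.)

C4H11N

n(C) = 2.545/12.01 = 0.2119, n(H) = 0.5874/1.008 = 0.5827, n(N) = 0.7423/14.01 = 0.05298
Smallest is N at 0.05298 mol; normalising gives C 3.999, H 10.998, N 1.000
→ C4H11N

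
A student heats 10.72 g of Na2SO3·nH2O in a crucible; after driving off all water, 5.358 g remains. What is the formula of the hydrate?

Na2SO3·7H2O

Mass of water lost = 10.72 − 5.358 = 5.362 g → 5.362 / 18.02 = 0.2976 mol H2O
Molar mass of Na2SO3 = 126.05 g/mol → mol Na2SO3 = 5.358 / 126.05 = 0.04251
n = 0.2976 / 0.04251 = 7.00 ≈ 7 → Na2SO3·7H2O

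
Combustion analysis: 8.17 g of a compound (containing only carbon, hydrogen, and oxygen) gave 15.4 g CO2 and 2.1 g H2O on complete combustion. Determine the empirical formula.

C3H2O2

mol C = 15.4 / 44.01 = 0.3499; mass C = 0.3499 × 12.01 = 4.203 g
mol H = 2 × (2.1 / 18.02) = 0.2331; mass H = 0.2331 × 1.008 = 0.2349 g
mass O = 8.17 − (4.437) = 3.733 g → mol O = 0.2333
Divide by the smallest (0.2331 mol H): C 1.501, H 1.000, O 1.001
×2: C 3.00, H 2.00, O 2.00 → C3H2O2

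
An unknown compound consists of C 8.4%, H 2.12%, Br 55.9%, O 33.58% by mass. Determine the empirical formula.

CH3BrO3

Assume 100 g: 8.4 g C, 2.12 g H, 55.9 g Br, 33.58 g O.
C: 8.4 g ÷ 12.01 g/mol = 0.6994 mol
H: 2.12 g ÷ 1.008 g/mol = 2.103 mol
Br: 55.9 g ÷ 79.90 g/mol = 0.6996 mol
O: 33.58 g ÷ 16.00 g/mol = 2.099 mol
Ratios (÷ 0.6994): C 1.000, H 3.007, Br 1.000, O 3.001
≈ 1:3:1:3 → CH3BrO3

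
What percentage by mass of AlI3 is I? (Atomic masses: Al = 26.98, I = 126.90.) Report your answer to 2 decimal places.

Molar mass = 1(26.98) + 3(126.90) = 407.680 g/mol
Mass of I per mole = 3 × 126.90 = 380.700 g
% I = 380.700 / 407.680 × 100 = 93.38%

93.38%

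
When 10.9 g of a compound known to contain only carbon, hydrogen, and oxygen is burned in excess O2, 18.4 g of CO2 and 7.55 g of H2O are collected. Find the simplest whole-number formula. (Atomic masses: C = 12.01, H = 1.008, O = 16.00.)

C4H8O3

mol C = 18.4 / 44.01 = 0.4181; mass C = 0.4181 × 12.01 = 5.021 g
mol H = 2 × (7.55 / 18.02) = 0.8380; mass H = 0.8380 × 1.008 = 0.8447 g
mass O = 10.9 − (5.866) = 5.034 g → mol O = 0.3146
Divide by the smallest (0.3146 mol O): C 1.329, H 2.663, O 1.000
×3: C 3.99, H 7.99, O 3.00 → C4H8O3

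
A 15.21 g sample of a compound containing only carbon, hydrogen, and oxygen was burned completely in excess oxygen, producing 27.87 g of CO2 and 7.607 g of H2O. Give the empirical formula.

mol C = 27.87 / 44.01 = 0.6333; mass C = 0.6333 × 12.01 = 7.606 g
mol H = 2 × (7.607 / 18.02) = 0.8443; mass H = 0.8443 × 1.008 = 0.8510 g
mass O = 15.21 − (8.457) = 6.753 g → mol O = 0.4221
Divide by the smallest (0.4221 mol O): C 1.500, H 2.000, O 1.000
Multiply by 2: C 3.00, H 4.00, O 2.00 → C3H4O2

C3H4O2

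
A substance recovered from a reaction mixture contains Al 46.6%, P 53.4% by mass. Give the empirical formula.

AlP

Assume 100 g: 46.6 g Al, 53.4 g P.
Moles — Al: 46.6 / 26.98 = 1.727 mol; P: 53.4 / 30.97 = 1.724 mol
Smallest is P at 1.724 mol; normalising gives Al 1.002, P 1.000
Ratio ≈ 1:1, so the empirical formula is AlP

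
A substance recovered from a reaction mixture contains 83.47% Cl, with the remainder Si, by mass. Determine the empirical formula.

Cl4Si

Assume 100 g: 83.47 g Cl, 16.53 g Si.
n(Cl) = 83.47/35.45 = 2.355, n(Si) = 16.53/28.09 = 0.5885
Ratios (÷ 0.5885): Cl 4.001, Si 1.000
Ratio ≈ 4:1, so the empirical formula is Cl4Si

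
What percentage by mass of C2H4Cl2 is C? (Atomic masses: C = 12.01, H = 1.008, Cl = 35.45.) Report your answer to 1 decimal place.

24.3%

Molar mass = 2(12.01) + 4(1.008) + 2(35.45) = 98.952 g/mol
Mass of C per mole = 2 × 12.01 = 24.020 g
% C = 24.020 / 98.952 × 100 = 24.3%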